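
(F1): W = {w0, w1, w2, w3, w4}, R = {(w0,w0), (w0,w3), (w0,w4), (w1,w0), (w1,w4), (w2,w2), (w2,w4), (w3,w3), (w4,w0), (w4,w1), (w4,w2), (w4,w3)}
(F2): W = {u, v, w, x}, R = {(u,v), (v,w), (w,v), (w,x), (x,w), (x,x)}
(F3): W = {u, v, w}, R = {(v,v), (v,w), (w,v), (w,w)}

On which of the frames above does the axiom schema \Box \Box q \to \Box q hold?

(F3)

The schema corresponds to density: \forall x \forall y (Rxy \to \exists z (Rxz \wedge Rzy)).
(F1): fails — Rw4w1 but no z with Rw4z and Rzw1.
(F2): fails — Ruv but no z with Ruz and Rzv.
(F3): condition met.
Valid on: (F3).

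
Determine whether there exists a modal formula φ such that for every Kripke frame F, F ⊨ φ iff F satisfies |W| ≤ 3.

Not definable by any modal formula

Modal frame validity is preserved under disjoint unions.
Any modal formula valid on each of 4 disjoint one-world frames is valid on their disjoint union (validity is preserved under disjoint unions). Each one-world frame has |W|=1≤3, but the union has |W|=4.
Hence having at most 3 worlds is not modally definable.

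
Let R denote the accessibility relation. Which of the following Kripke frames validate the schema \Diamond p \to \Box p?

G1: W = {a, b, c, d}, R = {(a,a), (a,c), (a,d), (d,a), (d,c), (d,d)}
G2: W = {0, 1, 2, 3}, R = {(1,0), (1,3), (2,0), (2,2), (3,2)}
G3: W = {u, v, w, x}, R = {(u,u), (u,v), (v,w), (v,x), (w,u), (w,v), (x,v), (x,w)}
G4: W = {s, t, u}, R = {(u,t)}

Frame correspondent (Sahlqvist): \forall x \forall y \forall z (Rxy \wedge Rxz \to y = z) — i.e. partial functionality.
G1: fails — a sees both a and c.
G2: fails — 1 sees both 0 and 3.
G3: fails — u sees both u and v.
G4: holds.
Valid on: G4.

G4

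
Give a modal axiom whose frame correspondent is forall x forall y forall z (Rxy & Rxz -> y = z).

A defining formula is ◇r → □r (the CD axiom).
Suppose ◇r→□r is valid. Take Rxy, Rxz and set V(r)={y}. Then ◇r at x, so □r at x, so r at z, i.e. z=y.

◇r → □r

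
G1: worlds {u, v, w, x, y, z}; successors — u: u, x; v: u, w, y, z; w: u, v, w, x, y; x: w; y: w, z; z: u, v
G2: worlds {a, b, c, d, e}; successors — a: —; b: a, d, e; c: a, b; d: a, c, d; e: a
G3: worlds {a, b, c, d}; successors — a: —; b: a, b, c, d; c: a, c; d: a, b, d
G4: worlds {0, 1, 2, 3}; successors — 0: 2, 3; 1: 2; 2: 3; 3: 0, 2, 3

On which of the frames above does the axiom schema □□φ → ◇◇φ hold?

G1, G4

The schema corresponds to a generalized confluence (Geach) condition: ∀x ∃w (xR²w ∧ xR²w).
G1: holds.
G2: fails — at a but no w with aR²w and aR²w.
G3: fails — at a but no w with aR²w and aR²w.
G4: holds.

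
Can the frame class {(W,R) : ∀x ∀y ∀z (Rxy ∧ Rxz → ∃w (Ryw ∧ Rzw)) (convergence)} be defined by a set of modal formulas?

Yes, by ◇□p → □◇p

The condition is convergence. A defining modal formula is ◇□p → □◇p.
Suppose ◇□p→□◇p is valid. Take Rxy, Rxz and set V(p)={w : Ryw}. Then □p at y so ◇□p at x, so □◇p at x, so ◇p at z, giving w with Rzw and Ryw.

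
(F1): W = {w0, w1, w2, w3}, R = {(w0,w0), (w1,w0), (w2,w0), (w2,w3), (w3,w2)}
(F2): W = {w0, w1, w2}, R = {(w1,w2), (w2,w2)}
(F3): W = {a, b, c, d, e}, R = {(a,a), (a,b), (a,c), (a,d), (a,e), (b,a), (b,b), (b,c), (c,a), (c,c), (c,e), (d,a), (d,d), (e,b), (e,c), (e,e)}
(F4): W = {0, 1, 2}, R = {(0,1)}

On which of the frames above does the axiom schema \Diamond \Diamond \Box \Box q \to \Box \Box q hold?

The schema corresponds to a generalized confluence (Geach) condition: \forall x \forall y \forall z ((x R^2 y \wedge x R^2 z) \to \exists w (y R^2 w \wedge z = w)).
(F1): fails — w2R²w0, w2R²w2 but no w with w0R²w and w2=w.
(F2): satisfies the condition.
(F3): fails — aR²e, aR²d but no w with eR²w and d=w.
(F4): satisfies the condition.
Valid on: (F2), (F4).

(F2), (F4)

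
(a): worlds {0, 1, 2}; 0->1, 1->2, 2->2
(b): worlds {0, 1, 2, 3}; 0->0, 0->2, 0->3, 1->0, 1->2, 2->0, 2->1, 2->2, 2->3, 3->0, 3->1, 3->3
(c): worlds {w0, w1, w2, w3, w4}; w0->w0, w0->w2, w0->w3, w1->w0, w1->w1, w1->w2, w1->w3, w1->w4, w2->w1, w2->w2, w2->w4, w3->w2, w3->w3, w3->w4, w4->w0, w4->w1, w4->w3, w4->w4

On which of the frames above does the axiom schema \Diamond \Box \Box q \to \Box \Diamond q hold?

The schema corresponds to a generalized confluence (Geach) condition: \forall x \forall y \forall z ((xRy \wedge xRz) \to \exists w (y R^2 w \wedge zRw)).
(a): holds.
(b): holds.
(c): holds.

(a), (b), (c)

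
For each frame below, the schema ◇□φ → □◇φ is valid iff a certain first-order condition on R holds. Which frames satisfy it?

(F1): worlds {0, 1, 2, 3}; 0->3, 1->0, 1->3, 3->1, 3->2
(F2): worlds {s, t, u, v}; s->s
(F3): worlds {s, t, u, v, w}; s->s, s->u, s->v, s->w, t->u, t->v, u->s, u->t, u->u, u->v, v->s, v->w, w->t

(F2)

The schema corresponds to convergence: ∀x ∀y ∀z (Rxy ∧ Rxz → ∃w (Ryw ∧ Rzw)).
(F1): fails — R10 and R13 but 0 and 3 have no common successor.
(F2): ✓.
(F3): fails — Rsv and Rsw but v and w have no common successor.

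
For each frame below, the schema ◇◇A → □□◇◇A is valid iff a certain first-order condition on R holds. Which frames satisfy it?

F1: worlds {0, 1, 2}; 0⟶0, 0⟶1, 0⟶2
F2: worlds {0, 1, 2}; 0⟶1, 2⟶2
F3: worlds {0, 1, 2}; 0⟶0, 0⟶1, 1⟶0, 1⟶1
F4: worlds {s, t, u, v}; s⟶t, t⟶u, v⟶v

F2, F3

The schema corresponds to a generalized confluence (Geach) condition: ∀x ∀y ∀z ((xR²y ∧ xR²z) → ∃w (y = w ∧ zR²w)).
F1: fails — 0R²0, 0R²1 but no w with 0=w and 1R²w.
F2: condition met.
F3: condition met.
F4: fails — sR²u, sR²u but no w with u=w and uR²w.
Valid on: F2, F3.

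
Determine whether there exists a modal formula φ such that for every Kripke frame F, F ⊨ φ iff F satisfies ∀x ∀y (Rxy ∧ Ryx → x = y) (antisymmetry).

Any modally definable frame class is closed under surjective bounded morphisms.
The 6-cycle (worlds 0,1,2,3,4,5 with 0→1→2→3→4→5→0) is antisymmetric. Sending even-indexed worlds to a and odd-indexed worlds to b is a surjective bounded morphism onto the two-world frame with a↔b, which is not antisymmetric.
So the class is not modally definable.

No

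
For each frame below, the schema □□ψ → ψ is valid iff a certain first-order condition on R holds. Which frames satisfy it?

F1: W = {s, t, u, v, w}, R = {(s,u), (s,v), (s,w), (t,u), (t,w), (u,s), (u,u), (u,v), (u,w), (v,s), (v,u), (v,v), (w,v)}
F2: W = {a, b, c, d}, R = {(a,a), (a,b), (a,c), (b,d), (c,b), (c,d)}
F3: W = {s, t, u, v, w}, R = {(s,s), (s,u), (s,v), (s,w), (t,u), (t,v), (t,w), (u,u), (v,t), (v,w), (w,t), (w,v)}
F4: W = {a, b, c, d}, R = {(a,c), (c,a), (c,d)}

F3

The schema corresponds to a generalized confluence (Geach) condition: ∀x ∃w (xR²w ∧ x = w).
F1: fails — at t but no w* with tR²w* and t=w*.
F2: fails — at b but no w with bR²w and b=w.
F3: holds.
F4: fails — at b but no w with bR²w and b=w.
Valid on: F3.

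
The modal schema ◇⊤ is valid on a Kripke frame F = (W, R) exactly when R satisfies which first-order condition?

seriality

◇⊤ holds at w iff w has a successor, so frame-validity of ◇⊤ is exactly seriality. Equivalently via □p → ◇p:
Suppose □p→◇p is valid. At any x set V(p)=W. Then □p at x, so ◇p at x, so x has a successor.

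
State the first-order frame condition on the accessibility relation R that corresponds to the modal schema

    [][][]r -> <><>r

This is a Sahlqvist (Geach-type) schema ◇^0□^3r → □^0◇^2r.
Minimal-valuation argument: fix x; take any y with xR^0y and any z with xR^0z. Set V(r) to the set of worlds R-reachable from y in exactly 3 steps. Then □^3r holds at y, so the antecedent holds at x; validity forces ◇^2r at z, giving a w with zR^2w and yR^3w.
First-order correspondent: forall x exists w (x R^3 w & x R^2 w).

forall x exists w (x R^3 w & x R^2 w)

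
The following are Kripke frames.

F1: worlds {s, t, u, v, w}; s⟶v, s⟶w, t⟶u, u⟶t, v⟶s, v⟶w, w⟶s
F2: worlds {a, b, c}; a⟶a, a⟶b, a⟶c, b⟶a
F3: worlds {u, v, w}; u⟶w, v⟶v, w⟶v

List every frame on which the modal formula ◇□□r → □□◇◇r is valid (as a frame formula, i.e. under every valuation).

F3

This is the axiom for a generalized confluence (Geach) condition; its first-order frame correspondent is ∀x ∀y ∀z ((xRy ∧ xR²z) → ∃w (yR²w ∧ zR²w)).
F1: fails — tRu, tR²t but no w* with uR²w* and tR²w*.
F2: fails — aRa, aR²c but no w with aR²w and cR²w.
F3: condition met.
Valid on: F3.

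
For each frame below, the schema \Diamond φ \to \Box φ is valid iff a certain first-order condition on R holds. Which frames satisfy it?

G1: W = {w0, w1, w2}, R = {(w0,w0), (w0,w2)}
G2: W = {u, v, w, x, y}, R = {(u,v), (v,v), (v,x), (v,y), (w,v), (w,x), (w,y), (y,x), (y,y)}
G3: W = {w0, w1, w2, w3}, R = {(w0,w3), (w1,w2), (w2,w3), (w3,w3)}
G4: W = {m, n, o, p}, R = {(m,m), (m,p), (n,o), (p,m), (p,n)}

This is the axiom for partial functionality; its first-order frame correspondent is \forall x \forall y \forall z (Rxy \wedge Rxz \to y = z).
G1: fails — w0 sees both w0 and w2.
G2: fails — v sees both v and x.
G3: holds.
G4: fails — m sees both m and p.
Valid on: G3.

G3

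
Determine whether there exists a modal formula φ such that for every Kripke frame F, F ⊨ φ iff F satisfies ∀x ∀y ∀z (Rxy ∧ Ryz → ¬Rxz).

No

If a class were modally definable it would be closed under surjective bounded morphisms (Goldblatt–Thomason).
The 3-cycle (worlds w0,w1,w2 with w0→w1→w2→w0) is intransitive. Mapping every world to a single reflexive point • is a surjective bounded morphism; the reflexive point is not intransitive (R••∧R•• but R••).
So the class is not modally definable.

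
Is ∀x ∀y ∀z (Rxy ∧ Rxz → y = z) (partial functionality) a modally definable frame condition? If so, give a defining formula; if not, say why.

Definable; ◇q → □q defines it

The condition is partial functionality. A defining modal formula is ◇q → □q.
Suppose ◇q→□q is valid. Take Rxy, Rxz and set V(q)={y}. Then ◇q at x, so □q at x, so q at z, i.e. z=y.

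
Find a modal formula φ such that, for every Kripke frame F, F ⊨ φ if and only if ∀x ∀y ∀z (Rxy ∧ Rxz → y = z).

This is partial functionality; the standard corresponding axiom is CD: ◇s → □s.
Suppose ◇s→□s is valid. Take Rxy, Rxz and set V(s)={y}. Then ◇s at x, so □s at x, so s at z, i.e. z=y.

◇s → □s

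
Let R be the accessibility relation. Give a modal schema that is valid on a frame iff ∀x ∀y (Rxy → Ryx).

s → □◇s

A defining formula is s → □◇s (the B axiom).
Suppose s→□◇s is valid. Take Rxy and set V(s)={x}. Then s at x, so □◇s at x, so ◇s at y, so some z with Ryz has s; z=x, i.e. Ryx.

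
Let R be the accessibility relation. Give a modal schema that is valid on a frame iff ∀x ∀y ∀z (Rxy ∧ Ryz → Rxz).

□s → □□s

The condition is transitivity. The 4 schema □s → □□s defines it.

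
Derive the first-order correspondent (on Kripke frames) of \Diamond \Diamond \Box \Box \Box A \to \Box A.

This is a Sahlqvist (Geach-type) schema ◇^2□^3A → □^1◇^0A.
First-order correspondent: \forall x \forall y \forall z ((x R^2 y \wedge xRz) \to \exists w (y R^3 w \wedge z = w)).

\forall x \forall y \forall z ((x R^2 y \wedge xRz) \to \exists w (y R^3 w \wedge z = w))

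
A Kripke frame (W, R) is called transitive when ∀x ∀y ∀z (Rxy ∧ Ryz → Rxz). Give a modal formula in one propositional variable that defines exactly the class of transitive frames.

The condition is transitivity. The 4 schema □p → □□p defines it.
Suppose □p→□□p is valid. Take Rxy, Ryz and set V(p)={w : Rxw}. Then □p at x, so □□p at x, so □p at y, so p at z, i.e. Rxz.

□p → □□p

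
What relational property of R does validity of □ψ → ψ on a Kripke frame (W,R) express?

reflexivity

Suppose □ψ→ψ is valid. At any x set V(ψ)={w : Rxw}. Then □ψ holds at x, so ψ holds at x, i.e. Rxx.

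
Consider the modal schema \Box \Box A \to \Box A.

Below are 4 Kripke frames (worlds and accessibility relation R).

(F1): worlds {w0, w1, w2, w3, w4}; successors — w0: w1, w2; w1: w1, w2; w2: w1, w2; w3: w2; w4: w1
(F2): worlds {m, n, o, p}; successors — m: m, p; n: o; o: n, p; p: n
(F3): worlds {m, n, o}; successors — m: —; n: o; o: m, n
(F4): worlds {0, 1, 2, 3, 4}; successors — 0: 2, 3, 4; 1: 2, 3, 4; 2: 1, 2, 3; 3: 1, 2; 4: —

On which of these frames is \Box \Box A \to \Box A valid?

This is the axiom for density; its first-order frame correspondent is \forall x \forall y (Rxy \to \exists z (Rxz \wedge Rzy)).
(F1): satisfies the condition.
(F2): fails — Rop but no z with Roz and Rzp.
(F3): fails — Rno but no z with Rnz and Rzo.
(F4): fails — R04 but no z with R0z and Rz4.

(F1)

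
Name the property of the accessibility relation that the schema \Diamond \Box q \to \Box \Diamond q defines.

convergence

Suppose ◇□q→□◇q is valid. Take Rxy, Rxz and set V(q)={w : Ryw}. Then □q at y so ◇□q at x, so □◇q at x, so ◇q at z, giving w with Rzw and Ryw.
The converse is a direct semantic check.
Frame condition: \forall x \forall y \forall z (Rxy \wedge Rxz \to \exists w (Ryw \wedge Rzw)).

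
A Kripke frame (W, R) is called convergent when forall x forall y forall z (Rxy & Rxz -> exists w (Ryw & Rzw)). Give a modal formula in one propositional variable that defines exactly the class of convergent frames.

A defining formula is ◇□ψ → □◇ψ (the .2 axiom).
Suppose ◇□ψ→□◇ψ is valid. Take Rxy, Rxz and set V(ψ)={w : Ryw}. Then □ψ at y so ◇□ψ at x, so □◇ψ at x, so ◇ψ at z, giving w with Rzw and Ryw.

◇□ψ → □◇ψ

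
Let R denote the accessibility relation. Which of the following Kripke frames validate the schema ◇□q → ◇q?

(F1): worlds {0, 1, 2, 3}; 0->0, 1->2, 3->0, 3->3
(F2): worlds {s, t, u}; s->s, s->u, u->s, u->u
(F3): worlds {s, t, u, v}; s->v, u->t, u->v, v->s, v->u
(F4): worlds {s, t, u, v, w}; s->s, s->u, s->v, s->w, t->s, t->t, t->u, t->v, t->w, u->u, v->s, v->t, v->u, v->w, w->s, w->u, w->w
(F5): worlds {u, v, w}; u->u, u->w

The schema corresponds to a generalized confluence (Geach) condition: ∀x ∀y (xRy → ∃w (yRw ∧ xRw)).
(F1): fails — 1R2 but no w with 2Rw and 1Rw.
(F2): ✓.
(F3): fails — sRv but no w with vRw and sRw.
(F4): ✓.
(F5): fails — uRw but no t with wRt and uRt.
Valid on: (F2), (F4).

(F2), (F4)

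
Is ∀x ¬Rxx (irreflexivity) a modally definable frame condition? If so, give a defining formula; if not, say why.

No — not modally definable

Any modally definable frame class is closed under surjective bounded morphisms.
The 4-cycle (worlds s,t,u,v with s→t→u→v→s) is irreflexive, and the map sending every world to a single reflexive point • is a surjective bounded morphism (forth: every edge maps to (•,•); back: every world has a successor). So any modal formula valid on the 4-cycle is also valid on the reflexive point, which is not irreflexive.
Hence irreflexivity is not modally definable.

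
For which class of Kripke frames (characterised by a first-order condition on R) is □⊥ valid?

□⊥ is valid iff no world has any successor (otherwise □⊥ fails at any world with one).
Conversely, any frame satisfying ∀x ∀y ¬Rxy validates the schema.
Frame condition: ∀x ∀y ¬Rxy.

emptiness of R: ∀x ∀y ¬Rxy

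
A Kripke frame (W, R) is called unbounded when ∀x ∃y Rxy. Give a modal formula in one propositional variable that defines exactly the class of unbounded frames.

This is seriality; the standard corresponding axiom is D: □s → ◇s.

□s → ◇s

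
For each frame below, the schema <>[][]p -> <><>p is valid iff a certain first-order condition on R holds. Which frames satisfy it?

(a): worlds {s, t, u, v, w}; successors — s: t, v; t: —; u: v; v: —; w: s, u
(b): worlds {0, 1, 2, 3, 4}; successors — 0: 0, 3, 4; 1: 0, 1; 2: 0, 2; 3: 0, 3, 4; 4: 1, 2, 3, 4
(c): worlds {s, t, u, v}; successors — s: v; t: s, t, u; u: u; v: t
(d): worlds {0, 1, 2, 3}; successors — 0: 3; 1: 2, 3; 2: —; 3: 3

(b), (c)

This is the axiom for a generalized confluence (Geach) condition; its first-order frame correspondent is forall x forall y (xRy -> exists w (y R^2 w & x R^2 w)).
(a): fails — sRt but no w* with tR²w* and sR²w*.
(b): satisfies the condition.
(c): satisfies the condition.
(d): fails — 1R2 but no w with 2R²w and 1R²w.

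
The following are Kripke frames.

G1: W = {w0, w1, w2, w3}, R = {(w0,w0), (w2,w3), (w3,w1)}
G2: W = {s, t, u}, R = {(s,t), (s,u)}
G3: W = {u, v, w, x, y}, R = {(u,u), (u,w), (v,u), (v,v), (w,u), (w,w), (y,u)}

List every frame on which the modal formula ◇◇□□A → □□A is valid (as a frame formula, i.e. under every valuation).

This is the axiom for a generalized confluence (Geach) condition; its first-order frame correspondent is ∀x ∀y ∀z ((xR²y ∧ xR²z) → ∃w (yR²w ∧ z = w)).
G1: fails — w2R²w1, w2R²w1 but no w with w1R²w and w1=w.
G2: ✓.
G3: fails — vR²u, vR²v but no t with uR²t and v=t.

G2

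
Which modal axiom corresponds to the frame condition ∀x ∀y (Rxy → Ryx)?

s → □◇s

A defining formula is s → □◇s (the B axiom).
Suppose s→□◇s is valid. Take Rxy and set V(s)={x}. Then s at x, so □◇s at x, so ◇s at y, so some z with Ryz has s; z=x, i.e. Ryx.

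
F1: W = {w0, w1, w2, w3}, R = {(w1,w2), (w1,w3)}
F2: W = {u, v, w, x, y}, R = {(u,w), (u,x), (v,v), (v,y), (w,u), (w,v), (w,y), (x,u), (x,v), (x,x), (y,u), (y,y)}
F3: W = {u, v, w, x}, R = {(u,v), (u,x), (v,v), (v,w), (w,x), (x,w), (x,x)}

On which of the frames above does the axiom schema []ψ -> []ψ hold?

The schema corresponds to a generalized confluence (Geach) condition: forall x forall z (xRz -> exists w (xRw & z = w)).
F1: holds.
F2: holds.
F3: holds.
Valid on: F1, F2, F3.

F1, F2, F3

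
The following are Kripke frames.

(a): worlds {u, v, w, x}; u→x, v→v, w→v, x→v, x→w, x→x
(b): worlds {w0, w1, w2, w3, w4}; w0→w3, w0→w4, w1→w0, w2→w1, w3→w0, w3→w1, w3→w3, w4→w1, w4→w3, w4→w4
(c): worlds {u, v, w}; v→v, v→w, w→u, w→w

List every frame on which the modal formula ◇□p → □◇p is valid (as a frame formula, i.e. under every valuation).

Frame correspondent (Sahlqvist): ∀x ∀y ∀z (Rxy ∧ Rxz → ∃w (Ryw ∧ Rzw)) — i.e. convergence.
(a): satisfies the condition.
(b): fails — Rw3w1 and Rw3w0 but w1 and w0 have no common successor.
(c): fails — Rww and Rwu but w and u have no common successor.
Valid on: (a).

(a)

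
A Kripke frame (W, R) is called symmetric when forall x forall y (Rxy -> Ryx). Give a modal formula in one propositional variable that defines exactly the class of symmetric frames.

r → □◇r

A defining formula is r → □◇r (the B axiom).
Suppose r→□◇r is valid. Take Rxy and set V(r)={x}. Then r at x, so □◇r at x, so ◇r at y, so some z with Ryz has r; z=x, i.e. Ryx.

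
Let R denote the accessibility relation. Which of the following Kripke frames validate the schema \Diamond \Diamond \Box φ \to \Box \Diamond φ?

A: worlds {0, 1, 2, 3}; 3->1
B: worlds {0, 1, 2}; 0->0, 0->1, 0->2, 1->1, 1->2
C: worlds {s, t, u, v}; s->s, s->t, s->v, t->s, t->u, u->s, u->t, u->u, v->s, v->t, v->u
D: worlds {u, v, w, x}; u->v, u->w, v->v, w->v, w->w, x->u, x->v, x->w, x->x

A, C, D

The schema corresponds to a generalized confluence (Geach) condition: \forall x \forall y \forall z ((x R^2 y \wedge xRz) \to \exists w (yRw \wedge zRw)).
A: condition met.
B: fails — 0R²0, 0R2 but no w with 0Rw and 2Rw.
C: condition met.
D: condition met.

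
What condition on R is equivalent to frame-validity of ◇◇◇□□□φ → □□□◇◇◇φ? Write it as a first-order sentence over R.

This is a Sahlqvist (Geach-type) schema ◇^3□^3φ → □^3◇^3φ.
First-order correspondent: ∀x ∀y ∀z ((xR³y ∧ xR³z) → ∃w (yR³w ∧ zR³w)).

∀x ∀y ∀z ((xR³y ∧ xR³z) → ∃w (yR³w ∧ zR³w))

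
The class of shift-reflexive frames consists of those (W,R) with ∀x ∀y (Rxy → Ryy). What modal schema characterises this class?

This is shift-reflexivity; the standard corresponding axiom is T□: □(□s → s).
Suppose □(□s→s) is valid. Take Rxy and set V(s)={w : Ryw}. Then at y, □s holds; since □(□s→s) at x, □s→s at y, so s at y, i.e. Ryy.

□(□s → s)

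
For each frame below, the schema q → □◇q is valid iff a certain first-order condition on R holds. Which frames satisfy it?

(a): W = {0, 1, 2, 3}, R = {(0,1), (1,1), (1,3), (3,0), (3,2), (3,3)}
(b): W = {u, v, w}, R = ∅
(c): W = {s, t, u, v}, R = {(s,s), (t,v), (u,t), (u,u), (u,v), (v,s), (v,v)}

(b)

The schema corresponds to symmetry: ∀x ∀y (Rxy → Ryx).
(a): fails — R32 but not R23.
(b): condition met.
(c): fails — Ruv but not Rvu.
Valid on: (b).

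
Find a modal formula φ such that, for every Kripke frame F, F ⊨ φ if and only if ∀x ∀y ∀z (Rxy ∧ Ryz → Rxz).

A defining formula is □ψ → □□ψ (the 4 axiom).
Suppose □ψ→□□ψ is valid. Take Rxy, Ryz and set V(ψ)={w : Rxw}. Then □ψ at x, so □□ψ at x, so □ψ at y, so ψ at z, i.e. Rxz.

□ψ → □□ψ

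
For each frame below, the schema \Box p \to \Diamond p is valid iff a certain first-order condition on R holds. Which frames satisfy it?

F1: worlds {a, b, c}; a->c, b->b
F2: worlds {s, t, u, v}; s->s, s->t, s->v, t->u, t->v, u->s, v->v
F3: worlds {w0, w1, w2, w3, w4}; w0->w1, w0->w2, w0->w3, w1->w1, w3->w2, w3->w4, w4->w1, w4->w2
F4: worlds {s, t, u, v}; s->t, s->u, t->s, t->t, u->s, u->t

F2

Frame correspondent (Sahlqvist): \forall x \exists y Rxy — i.e. seriality.
F1: fails — world c has no successor.
F2: satisfies the condition.
F3: fails — world w2 has no successor.
F4: fails — world v has no successor.
Valid on: F2.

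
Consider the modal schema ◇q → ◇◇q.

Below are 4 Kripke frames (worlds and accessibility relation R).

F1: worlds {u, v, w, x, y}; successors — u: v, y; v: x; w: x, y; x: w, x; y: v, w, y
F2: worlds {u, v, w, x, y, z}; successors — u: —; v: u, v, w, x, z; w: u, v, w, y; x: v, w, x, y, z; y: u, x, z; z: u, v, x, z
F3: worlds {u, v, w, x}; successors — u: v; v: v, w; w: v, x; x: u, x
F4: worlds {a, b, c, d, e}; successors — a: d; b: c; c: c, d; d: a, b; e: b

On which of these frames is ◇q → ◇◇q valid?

The schema corresponds to a generalized confluence (Geach) condition: ∀x ∀y (xRy → ∃w (y = w ∧ xR²w)).
F1: condition met.
F2: condition met.
F3: condition met.
F4: fails — aRd but no w with d=w and aR²w.
Valid on: F1, F2, F3.

F1, F2, F3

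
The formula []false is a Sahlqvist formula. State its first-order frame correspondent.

emptiness of R

□⊥ is valid iff no world has any successor (otherwise □⊥ fails at any world with one).
Conversely, any frame satisfying forall x forall y ~Rxy validates the schema.
So the correspondent is emptiness of R.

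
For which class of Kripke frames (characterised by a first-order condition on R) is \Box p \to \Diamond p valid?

This is the D axiom.
It corresponds to seriality: \forall x \exists y Rxy.

Seriality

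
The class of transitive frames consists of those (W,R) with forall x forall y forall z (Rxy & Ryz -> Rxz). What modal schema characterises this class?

The condition is transitivity. The 4 schema □r → □□r defines it.
Suppose □r→□□r is valid. Take Rxy, Ryz and set V(r)={w : Rxw}. Then □r at x, so □□r at x, so □r at y, so r at z, i.e. Rxz.

□r → □□r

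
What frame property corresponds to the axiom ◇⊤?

seriality

◇⊤ holds at w iff w has a successor, so frame-validity of ◇⊤ is exactly seriality. Equivalently via □A → ◇A:
Suppose □A→◇A is valid. At any x set V(A)=W. Then □A at x, so ◇A at x, so x has a successor.
The converse is a direct semantic check.
So the correspondent is seriality.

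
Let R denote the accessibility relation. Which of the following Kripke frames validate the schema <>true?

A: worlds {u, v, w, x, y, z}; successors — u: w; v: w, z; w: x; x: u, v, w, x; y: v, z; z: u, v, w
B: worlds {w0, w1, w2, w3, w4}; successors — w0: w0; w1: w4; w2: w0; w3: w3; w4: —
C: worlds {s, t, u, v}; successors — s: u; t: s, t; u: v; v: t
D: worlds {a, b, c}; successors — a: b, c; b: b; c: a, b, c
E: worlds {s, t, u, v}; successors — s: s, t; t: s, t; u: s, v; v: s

A, C, D, E

The schema corresponds to seriality: forall x exists y Rxy.
A: satisfies the condition.
B: fails — world w4 has no successor.
C: satisfies the condition.
D: satisfies the condition.
E: satisfies the condition.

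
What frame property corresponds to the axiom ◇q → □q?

This is the CD axiom.
Its frame correspondent is partial functionality — ∀x ∀y ∀z (Rxy ∧ Rxz → y = z).

partial functionality: ∀x ∀y ∀z (Rxy ∧ Rxz → y = z)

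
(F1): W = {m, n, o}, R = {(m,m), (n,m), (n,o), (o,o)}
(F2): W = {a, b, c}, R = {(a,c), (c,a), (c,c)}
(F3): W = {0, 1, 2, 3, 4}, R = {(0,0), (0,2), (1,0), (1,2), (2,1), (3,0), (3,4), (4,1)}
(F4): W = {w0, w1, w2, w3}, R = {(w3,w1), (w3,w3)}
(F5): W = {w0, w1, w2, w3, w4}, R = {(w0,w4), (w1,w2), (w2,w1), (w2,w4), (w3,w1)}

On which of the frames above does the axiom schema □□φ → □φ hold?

(F1), (F2), (F4)

This is the axiom for density; its first-order frame correspondent is ∀x ∀y (Rxy → ∃z (Rxz ∧ Rzy)).
(F1): satisfies the condition.
(F2): satisfies the condition.
(F3): fails — R34 but no z with R3z and Rz4.
(F4): satisfies the condition.
(F5): fails — Rw1w2 but no z with Rw1z and Rzw2.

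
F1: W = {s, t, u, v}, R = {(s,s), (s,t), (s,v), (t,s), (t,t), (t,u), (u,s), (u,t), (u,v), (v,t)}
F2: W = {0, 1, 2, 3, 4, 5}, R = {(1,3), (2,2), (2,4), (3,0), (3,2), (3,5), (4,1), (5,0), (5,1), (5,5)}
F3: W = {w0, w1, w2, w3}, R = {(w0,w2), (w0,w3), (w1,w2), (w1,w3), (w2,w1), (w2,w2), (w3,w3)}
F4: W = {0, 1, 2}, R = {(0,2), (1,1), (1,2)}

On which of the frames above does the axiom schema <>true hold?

The schema corresponds to seriality: forall x exists y Rxy.
F1: holds.
F2: fails — world 0 has no successor.
F3: holds.
F4: fails — world 2 has no successor.
Valid on: F1, F3.

F1, F3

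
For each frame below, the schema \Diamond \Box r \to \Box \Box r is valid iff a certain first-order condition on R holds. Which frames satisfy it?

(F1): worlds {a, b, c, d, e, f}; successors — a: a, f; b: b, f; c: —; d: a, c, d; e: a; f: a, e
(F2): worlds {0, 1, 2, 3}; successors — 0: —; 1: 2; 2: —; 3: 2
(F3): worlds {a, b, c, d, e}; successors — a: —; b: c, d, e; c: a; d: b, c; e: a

Frame correspondent (Sahlqvist): \forall x \forall y \forall z ((xRy \wedge x R^2 z) \to \exists w (yRw \wedge z = w)) — i.e. a generalized confluence (Geach) condition.
(F1): fails — aRa, aR²e but no w with aRw and e=w.
(F2): ✓.
(F3): fails — bRc, bR²b but no w with cRw and b=w.

(F2)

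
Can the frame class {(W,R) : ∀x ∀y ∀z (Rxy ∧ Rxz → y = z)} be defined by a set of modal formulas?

Yes: it is partial functionality, defined by the CD schema ◇q → □q.

Yes — defined by ◇q → □q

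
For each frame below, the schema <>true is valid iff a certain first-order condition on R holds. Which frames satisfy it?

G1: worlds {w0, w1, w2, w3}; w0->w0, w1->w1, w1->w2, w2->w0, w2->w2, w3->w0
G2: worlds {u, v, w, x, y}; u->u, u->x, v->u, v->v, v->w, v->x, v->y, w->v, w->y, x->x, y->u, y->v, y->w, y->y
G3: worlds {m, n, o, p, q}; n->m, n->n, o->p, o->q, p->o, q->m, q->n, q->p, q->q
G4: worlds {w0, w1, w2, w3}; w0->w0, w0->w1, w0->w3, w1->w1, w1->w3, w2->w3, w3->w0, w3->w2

G1, G2, G4

The schema corresponds to seriality: forall x exists y Rxy.
G1: holds.
G2: holds.
G3: fails — world m has no successor.
G4: holds.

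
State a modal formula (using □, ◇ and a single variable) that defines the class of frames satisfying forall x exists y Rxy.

□ψ → ◇ψ

The condition is seriality. The D schema □ψ → ◇ψ defines it.
Suppose □ψ→◇ψ is valid. At any x set V(ψ)=W. Then □ψ at x, so ◇ψ at x, so x has a successor.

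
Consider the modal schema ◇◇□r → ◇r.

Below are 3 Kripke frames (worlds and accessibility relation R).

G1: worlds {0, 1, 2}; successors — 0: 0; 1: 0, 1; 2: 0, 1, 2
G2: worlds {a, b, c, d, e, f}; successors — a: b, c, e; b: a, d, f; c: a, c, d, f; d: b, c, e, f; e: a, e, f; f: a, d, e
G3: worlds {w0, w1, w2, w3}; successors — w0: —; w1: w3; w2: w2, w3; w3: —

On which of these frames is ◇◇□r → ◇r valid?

The schema corresponds to a generalized confluence (Geach) condition: ∀x ∀y (xR²y → ∃w (yRw ∧ xRw)).
G1: condition met.
G2: fails — bR²a but no w with aRw and bRw.
G3: fails — w2R²w3 but no w with w3Rw and w2Rw.

G1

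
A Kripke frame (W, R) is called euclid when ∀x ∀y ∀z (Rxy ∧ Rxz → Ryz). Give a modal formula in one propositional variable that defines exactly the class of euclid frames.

A defining formula is ◇r → □◇r (the 5 axiom).
Suppose ◇r→□◇r is valid. Take Rxy, Rxz and set V(r)={y}. Then ◇r at x, so □◇r at x, so ◇r at z, so some w with Rzw has r; w=y, i.e. Rzy. By symmetry of the argument, Ryz.

◇r → □◇r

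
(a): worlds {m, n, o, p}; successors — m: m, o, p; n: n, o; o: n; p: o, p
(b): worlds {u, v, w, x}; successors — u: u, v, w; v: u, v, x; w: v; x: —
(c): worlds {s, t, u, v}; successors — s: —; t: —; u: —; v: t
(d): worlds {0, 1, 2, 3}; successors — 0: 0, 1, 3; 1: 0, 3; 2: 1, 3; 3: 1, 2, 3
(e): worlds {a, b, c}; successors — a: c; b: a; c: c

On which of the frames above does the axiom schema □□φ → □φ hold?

(a), (b), (d)

The schema corresponds to density: ∀x ∀y (Rxy → ∃z (Rxz ∧ Rzy)).
(a): ✓.
(b): ✓.
(c): fails — Rvt but no z with Rvz and Rzt.
(d): ✓.
(e): fails — Rba but no z with Rbz and Rza.
Valid on: (a), (b), (d).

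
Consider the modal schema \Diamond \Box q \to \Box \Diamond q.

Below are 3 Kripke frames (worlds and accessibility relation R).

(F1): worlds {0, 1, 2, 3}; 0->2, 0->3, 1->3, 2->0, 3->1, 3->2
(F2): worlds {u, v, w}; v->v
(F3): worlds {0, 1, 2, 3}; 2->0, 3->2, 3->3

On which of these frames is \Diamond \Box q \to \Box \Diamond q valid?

(F2)

Frame correspondent (Sahlqvist): \forall x \forall y \forall z (Rxy \wedge Rxz \to \exists w (Ryw \wedge Rzw)) — i.e. convergence.
(F1): fails — R02 and R03 but 2 and 3 have no common successor.
(F2): condition met.
(F3): fails — R20 and R20 but 0 and 0 have no common successor.
Valid on: (F2).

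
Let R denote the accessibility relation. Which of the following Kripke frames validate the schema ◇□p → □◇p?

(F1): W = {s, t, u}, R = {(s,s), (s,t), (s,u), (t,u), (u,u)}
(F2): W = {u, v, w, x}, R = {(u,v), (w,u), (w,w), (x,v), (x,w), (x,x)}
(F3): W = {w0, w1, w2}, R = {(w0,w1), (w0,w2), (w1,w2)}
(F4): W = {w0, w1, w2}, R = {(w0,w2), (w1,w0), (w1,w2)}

(F1)

The schema corresponds to convergence: ∀x ∀y ∀z (Rxy ∧ Rxz → ∃w (Ryw ∧ Rzw)).
(F1): condition met.
(F2): fails — Ruv and Ruv but v and v have no common successor.
(F3): fails — Rw0w1 and Rw0w2 but w1 and w2 have no common successor.
(F4): fails — Rw0w2 and Rw0w2 but w2 and w2 have no common successor.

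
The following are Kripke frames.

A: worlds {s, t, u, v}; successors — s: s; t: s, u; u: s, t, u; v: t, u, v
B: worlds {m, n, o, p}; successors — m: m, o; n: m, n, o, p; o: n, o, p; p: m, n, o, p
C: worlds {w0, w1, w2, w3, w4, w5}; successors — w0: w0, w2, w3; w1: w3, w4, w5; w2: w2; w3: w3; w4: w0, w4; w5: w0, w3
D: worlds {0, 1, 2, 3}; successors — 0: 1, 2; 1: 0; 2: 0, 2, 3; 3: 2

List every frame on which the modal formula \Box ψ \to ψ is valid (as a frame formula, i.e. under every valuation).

Frame correspondent (Sahlqvist): \forall x Rxx — i.e. reflexivity.
A: fails — world t does not see itself.
B: condition met.
C: fails — world w1 does not see itself.
D: fails — world 0 does not see itself.
Valid on: B.

B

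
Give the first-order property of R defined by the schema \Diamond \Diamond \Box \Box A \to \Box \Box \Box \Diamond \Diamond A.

This is a Sahlqvist (Geach-type) schema ◇^2□^2A → □^3◇^2A.
Minimal-valuation argument: fix x; take any y with xR^2y and any z with xR^3z. Set V(A) to the set of worlds R-reachable from y in exactly 2 steps. Then □^2A holds at y, so the antecedent holds at x; validity forces ◇^2A at z, giving a w with zR^2w and yR^2w.
First-order correspondent: \forall x \forall y \forall z ((x R^2 y \wedge x R^3 z) \to \exists w (y R^2 w \wedge z R^2 w)).

\forall x \forall y \forall z ((x R^2 y \wedge x R^3 z) \to \exists w (y R^2 w \wedge z R^2 w))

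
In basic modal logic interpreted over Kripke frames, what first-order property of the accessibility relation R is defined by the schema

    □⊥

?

emptiness of R

□⊥ is valid iff no world has any successor (otherwise □⊥ fails at any world with one).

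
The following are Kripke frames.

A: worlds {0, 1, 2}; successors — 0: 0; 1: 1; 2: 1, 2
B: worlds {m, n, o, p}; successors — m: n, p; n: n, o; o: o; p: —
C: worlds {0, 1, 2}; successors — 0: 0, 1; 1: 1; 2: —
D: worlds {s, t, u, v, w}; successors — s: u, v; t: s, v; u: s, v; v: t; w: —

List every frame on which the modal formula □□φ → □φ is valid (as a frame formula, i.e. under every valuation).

A, C

The schema corresponds to density: ∀x ∀y (Rxy → ∃z (Rxz ∧ Rzy)).
A: holds.
B: fails — Rmp but no z with Rmz and Rzp.
C: holds.
D: fails — Rus but no z with Ruz and Rzs.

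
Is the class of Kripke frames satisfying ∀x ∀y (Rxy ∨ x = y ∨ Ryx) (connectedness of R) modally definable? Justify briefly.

Any modally definable frame class is closed under disjoint unions.
Take 4 disjoint single-world reflexive frames: each is trivially connected, but their disjoint union has 4 worlds with no edge between distinct components, so it is not connected.
Hence connectedness of R is not modally definable.

Not modally definable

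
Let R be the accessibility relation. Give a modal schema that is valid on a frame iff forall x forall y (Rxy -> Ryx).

The condition is symmetry. The B schema r → □◇r defines it.
Suppose r→□◇r is valid. Take Rxy and set V(r)={x}. Then r at x, so □◇r at x, so ◇r at y, so some z with Ryz has r; z=x, i.e. Ryx.

r → □◇r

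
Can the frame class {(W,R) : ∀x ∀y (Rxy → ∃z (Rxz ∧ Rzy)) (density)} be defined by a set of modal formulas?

The condition is density. A defining modal formula is □□r → □r.
Suppose □□r→□r is valid. Take Rxy and set V(r)={w : xR²w}. Then □□r at x, so □r at x, so r at y, i.e. ∃z(Rxz∧Rzy).

Yes, by □□r → □r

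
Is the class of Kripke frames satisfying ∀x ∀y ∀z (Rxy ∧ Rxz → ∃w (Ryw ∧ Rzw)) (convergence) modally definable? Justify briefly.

Definable; ◇□r → □◇r defines it

The condition is convergence. A defining modal formula is ◇□r → □◇r.
Suppose ◇□r→□◇r is valid. Take Rxy, Rxz and set V(r)={w : Ryw}. Then □r at y so ◇□r at x, so □◇r at x, so ◇r at z, giving w with Rzw and Ryw.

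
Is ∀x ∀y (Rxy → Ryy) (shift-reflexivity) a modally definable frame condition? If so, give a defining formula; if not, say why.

Yes: it is shift-reflexivity, defined by the T□ schema □(□q → q).
Suppose □(□q→q) is valid. Take Rxy and set V(q)={w : Ryw}. Then at y, □q holds; since □(□q→q) at x, □q→q at y, so q at y, i.e. Ryy.

Yes, by □(□q → q)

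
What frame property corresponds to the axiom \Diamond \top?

◇⊤ holds at w iff w has a successor, so frame-validity of ◇⊤ is exactly seriality. Equivalently via □φ → ◇φ:
Suppose □φ→◇φ is valid. At any x set V(φ)=W. Then □φ at x, so ◇φ at x, so x has a successor.
The converse is a direct semantic check.
So the correspondent is seriality.

seriality: \forall x \exists y Rxy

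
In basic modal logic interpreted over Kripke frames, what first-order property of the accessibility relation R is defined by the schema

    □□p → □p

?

Density

Suppose □□p→□p is valid. Take Rxy and set V(p)={w : xR²w}. Then □□p at x, so □p at x, so p at y, i.e. ∃z(Rxz∧Rzy).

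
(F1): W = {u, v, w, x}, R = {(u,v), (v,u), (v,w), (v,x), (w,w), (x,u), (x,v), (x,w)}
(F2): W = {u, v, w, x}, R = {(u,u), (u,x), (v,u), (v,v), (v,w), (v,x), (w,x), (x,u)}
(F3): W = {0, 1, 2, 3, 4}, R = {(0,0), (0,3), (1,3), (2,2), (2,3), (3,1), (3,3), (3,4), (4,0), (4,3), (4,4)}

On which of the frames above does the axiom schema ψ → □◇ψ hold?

none

The schema corresponds to symmetry: ∀x ∀y (Rxy → Ryx).
(F1): fails — Rxw but not Rwx.
(F2): fails — Rwx but not Rxw.
(F3): fails — R23 but not R32.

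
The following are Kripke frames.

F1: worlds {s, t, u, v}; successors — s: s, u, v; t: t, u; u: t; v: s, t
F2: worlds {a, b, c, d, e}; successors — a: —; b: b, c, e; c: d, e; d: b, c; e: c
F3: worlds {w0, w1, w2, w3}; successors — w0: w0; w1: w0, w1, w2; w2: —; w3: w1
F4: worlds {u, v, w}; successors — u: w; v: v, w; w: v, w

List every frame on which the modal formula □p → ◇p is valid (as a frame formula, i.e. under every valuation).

The schema corresponds to seriality: ∀x ∃y Rxy.
F1: satisfies the condition.
F2: fails — world a has no successor.
F3: fails — world w2 has no successor.
F4: satisfies the condition.
Valid on: F1, F4.

F1, F4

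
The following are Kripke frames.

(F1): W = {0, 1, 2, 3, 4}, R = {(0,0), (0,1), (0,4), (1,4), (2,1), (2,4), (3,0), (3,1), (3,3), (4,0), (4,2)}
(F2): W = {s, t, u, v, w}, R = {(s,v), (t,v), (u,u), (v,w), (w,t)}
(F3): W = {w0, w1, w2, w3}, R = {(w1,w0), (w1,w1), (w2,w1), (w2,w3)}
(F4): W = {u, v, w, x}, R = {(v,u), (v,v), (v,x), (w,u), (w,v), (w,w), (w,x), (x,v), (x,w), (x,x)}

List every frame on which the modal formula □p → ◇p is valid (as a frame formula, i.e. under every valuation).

(F1), (F2)

The schema corresponds to seriality: ∀x ∃y Rxy.
(F1): ✓.
(F2): ✓.
(F3): fails — world w0 has no successor.
(F4): fails — world u has no successor.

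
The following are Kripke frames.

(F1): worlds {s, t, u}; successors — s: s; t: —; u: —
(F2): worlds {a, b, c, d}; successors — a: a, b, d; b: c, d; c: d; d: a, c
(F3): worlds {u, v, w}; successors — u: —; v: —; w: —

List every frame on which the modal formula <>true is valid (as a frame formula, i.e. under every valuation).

Frame correspondent (Sahlqvist): forall x exists y Rxy — i.e. seriality.
(F1): fails — world t has no successor.
(F2): ✓.
(F3): fails — world u has no successor.
Valid on: (F2).

(F2)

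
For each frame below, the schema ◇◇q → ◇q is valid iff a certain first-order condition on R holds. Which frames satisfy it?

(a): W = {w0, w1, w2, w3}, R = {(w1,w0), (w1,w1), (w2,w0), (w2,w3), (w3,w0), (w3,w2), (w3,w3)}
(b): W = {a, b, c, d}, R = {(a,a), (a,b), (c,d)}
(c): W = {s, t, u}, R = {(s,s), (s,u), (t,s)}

This is the axiom for transitivity; its first-order frame correspondent is ∀x ∀y ∀z (Rxy ∧ Ryz → Rxz).
(a): fails — Rw2w3 and Rw3w2 but not Rw2w2.
(b): ✓.
(c): fails — Rts and Rsu but not Rtu.
Valid on: (b).

(b)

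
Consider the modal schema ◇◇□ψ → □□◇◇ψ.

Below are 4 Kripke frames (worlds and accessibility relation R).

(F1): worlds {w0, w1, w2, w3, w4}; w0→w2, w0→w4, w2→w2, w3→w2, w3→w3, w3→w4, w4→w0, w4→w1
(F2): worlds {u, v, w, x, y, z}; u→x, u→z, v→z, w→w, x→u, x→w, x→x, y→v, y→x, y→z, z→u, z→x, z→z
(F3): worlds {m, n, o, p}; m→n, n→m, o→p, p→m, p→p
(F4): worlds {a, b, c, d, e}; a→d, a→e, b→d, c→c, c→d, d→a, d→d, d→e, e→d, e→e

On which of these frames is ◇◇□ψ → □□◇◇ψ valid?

(F4)

Frame correspondent (Sahlqvist): ∀x ∀y ∀z ((xR²y ∧ xR²z) → ∃w (yRw ∧ zR²w)) — i.e. a generalized confluence (Geach) condition.
(F1): fails — w0R²w0, w0R²w1 but no w with w0Rw and w1R²w.
(F2): fails — uR²u, uR²w but no t with uRt and wR²t.
(F3): fails — mR²m, mR²m but no w with mRw and mR²w.
(F4): ✓.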